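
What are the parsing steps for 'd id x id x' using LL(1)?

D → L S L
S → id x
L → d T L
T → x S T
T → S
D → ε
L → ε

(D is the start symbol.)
Stack is shown with the top on the left.

Stack         Input          Action
-----------------------------------
D $           d id x id x $  output D → L S L
L S L $       d id x id x $  output L → d T L
d T L S L $   d id x id x $  match 'd'
T L S L $     id x id x $    output T → S
S L S L $     id x id x $    output S → id x
id x L S L $  id x id x $    match 'id'
x L S L $     x id x $       match 'x'
L S L $       id x $         output L → ε
S L $         id x $         output S → id x
id x L $      id x $         match 'id'
x L $         x $            match 'x'
L $           $              output L → ε
$             $              accept

The string is accepted.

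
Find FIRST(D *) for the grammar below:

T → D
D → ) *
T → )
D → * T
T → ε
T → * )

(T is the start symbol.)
FIRST sets of the non-terminals involved (from the grammar, by fixed-point iteration):
  FIRST(D) = { ')', '*' }

To compute FIRST(D *), process the symbols left to right:
Symbol D is a non-terminal. Add FIRST(D) \ {ε} = { ')', '*' }
D is not nullable (ε ∉ FIRST(D)), so stop here.
FIRST(D *) = { ')', '*' }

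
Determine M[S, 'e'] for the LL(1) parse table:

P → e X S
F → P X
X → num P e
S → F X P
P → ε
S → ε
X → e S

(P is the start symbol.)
S → F X P, S → ε

To find M[S, 'e'], we find productions for S where 'e' is in the predict set (PREDICT(N → α) = (FIRST(α) \ {ε}) ∪ (FOLLOW(N) if α ⇒* ε)).

Relevant sets:
  FIRST(F) = { 'e', 'num' }
  FOLLOW(S) = { $, 'e', 'num' }

S → F X P: PREDICT = { 'e', 'num' }
  'e' is in predict set, so this production goes in M[S, 'e']
S → ε: PREDICT = { $, 'e', 'num' }
  'e' is in predict set, so this production goes in M[S, 'e']

M[S, 'e'] = S → F X P, S → ε  (a multiply-defined cell — the grammar is not LL(1))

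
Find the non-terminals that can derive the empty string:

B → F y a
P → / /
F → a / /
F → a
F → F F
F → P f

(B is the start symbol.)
There are no ε-productions, so no non-terminal can derive ε.
No non-terminals are nullable.

Answer: None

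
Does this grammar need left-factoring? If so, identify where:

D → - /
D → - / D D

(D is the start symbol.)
Left-factoring is needed when two productions for the same non-terminal
share a common prefix on the right-hand side.

Productions for D:
  D → - /
  D → - / D D

Found common prefix '- /' in productions for D

Answer: Yes, D has productions with common prefix '- /'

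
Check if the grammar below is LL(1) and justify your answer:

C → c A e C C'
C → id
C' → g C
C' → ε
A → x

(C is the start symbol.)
No. Predict set conflict for C': { 'g' }

A grammar is LL(1) if for each non-terminal N with multiple productions, the predict sets of those productions are pairwise disjoint, where PREDICT(N → α) = (FIRST(α) \ {ε}) ∪ (FOLLOW(N) if α ⇒* ε).

Relevant sets:
  FOLLOW(C') = { $, 'g' }

For C:
  PREDICT(C → c A e C C') = { 'c' }
  PREDICT(C → id) = { 'id' }
For C':
  PREDICT(C' → g C) = { 'g' }
  PREDICT(C' → ε) = { $, 'g' }
A has a single production, so nothing to check there.

Conflict found: Predict set conflict for C': { 'g' }
The grammar is NOT LL(1).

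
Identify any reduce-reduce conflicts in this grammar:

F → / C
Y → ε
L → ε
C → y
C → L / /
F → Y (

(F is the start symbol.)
No reduce-reduce conflicts

Augment with F' → F and build the canonical LR(0) collection (I0 = CLOSURE({[F' → . F]}), then GOTO on every symbol after a dot until no new states appear). It has 10 states:
  I0: { [F → . / C], [F → . Y (], [F' → . F], [Y → .] }  — shift, reduce
  I1: { [C → . L / /], [C → . y], [F → / . C], [L → .] }  — shift, reduce
  I2: { [F' → F .] }  — accept
  I3: { [F → Y . (] }  — shift
  I4: { [F → Y ( .] }  — reduce
  I5: { [F → / C .] }  — reduce
  I6: { [C → L . / /] }  — shift
  I7: { [C → y .] }  — reduce
  I8: { [C → L / . /] }  — shift
  I9: { [C → L / / .] }  — reduce

No state contains more than one complete item.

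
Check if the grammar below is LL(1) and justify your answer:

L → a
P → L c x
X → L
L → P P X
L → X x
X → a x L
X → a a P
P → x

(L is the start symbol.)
No. Predict set conflict for L: { 'a' }

A grammar is LL(1) if for each non-terminal N with multiple productions, the predict sets of those productions are pairwise disjoint, where PREDICT(N → α) = (FIRST(α) \ {ε}) ∪ (FOLLOW(N) if α ⇒* ε).

Relevant sets:
  FIRST(P) = { 'a', 'x' }
  FIRST(X) = { 'a', 'x' }
  FIRST(L) = { 'a', 'x' }

For L:
  PREDICT(L → a) = { 'a' }
  PREDICT(L → P P X) = { 'a', 'x' }
  PREDICT(L → X x) = { 'a', 'x' }
For P:
  PREDICT(P → L c x) = { 'a', 'x' }
  PREDICT(P → x) = { 'x' }
For X:
  PREDICT(X → L) = { 'a', 'x' }
  PREDICT(X → a x L) = { 'a' }
  PREDICT(X → a a P) = { 'a' }

Conflict found: Predict set conflict for L: { 'a' }
The grammar is NOT LL(1).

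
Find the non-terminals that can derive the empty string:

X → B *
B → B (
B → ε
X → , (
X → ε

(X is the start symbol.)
ε-productions: B → ε, X → ε
So B, X are immediately nullable.
Every non-terminal is now nullable.
Nullable = { 'B', 'X' }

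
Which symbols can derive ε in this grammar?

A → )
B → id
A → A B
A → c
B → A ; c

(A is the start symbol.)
There are no ε-productions, so no non-terminal can derive ε.
No non-terminals are nullable.

Answer: None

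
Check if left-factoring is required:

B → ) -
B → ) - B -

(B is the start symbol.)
Left-factoring is needed when two productions for the same non-terminal
share a common prefix on the right-hand side.

Productions for B:
  B → ) -
  B → ) - B -

Found common prefix ') -' in productions for B

Answer: Yes, B has productions with common prefix ') -'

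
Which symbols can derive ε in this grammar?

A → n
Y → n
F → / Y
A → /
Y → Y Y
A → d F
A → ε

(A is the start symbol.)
A non-terminal is nullable if it can derive ε (the empty string): either it has an ε-production, or it has a production whose right-hand side consists entirely of nullable non-terminals.

ε-productions: A → ε
So A is immediately nullable.
No further non-terminal can be added: every production for the remaining non-terminals contains a terminal or a non-nullable non-terminal.
Nullable = { 'A' }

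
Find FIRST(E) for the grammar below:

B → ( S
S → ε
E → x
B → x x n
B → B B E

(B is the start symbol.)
To compute FIRST(E), examine every production with E on the left-hand side, reading each right-hand side left to right until a non-nullable symbol is reached.

From E → x:
  - x is a terminal: add 'x' and stop

Collecting: FIRST(E) = { 'x' }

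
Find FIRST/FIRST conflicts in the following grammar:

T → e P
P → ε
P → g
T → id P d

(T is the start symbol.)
Productions for T:
  T → e P: FIRST = { 'e' }
  T → id P d: FIRST = { 'id' }
Productions for P:
  P → ε: FIRST = { ε }
  P → g: FIRST = { 'g' }

All alternatives of each non-terminal have pairwise disjoint FIRST sets.

Answer: No FIRST/FIRST conflicts.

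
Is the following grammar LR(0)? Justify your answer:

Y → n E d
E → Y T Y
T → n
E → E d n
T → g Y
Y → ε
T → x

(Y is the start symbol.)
No. Shift-reduce conflict between [Y → .] and [Y → . n E d]

A grammar is LR(0) if no state in the canonical LR(0) collection has:
  - both a shift item (dot before a terminal) and a complete item (shift-reduce conflict), or
  - two or more complete items (reduce-reduce conflict; the accept item [Y' → Y .] counts as a complete item here).

Augment with Y' → Y and build the canonical LR(0) collection (I0 = CLOSURE({[Y' → . Y]}), then GOTO on every symbol after a dot until no new states appear). It has 13 states:
  I0: { [Y → . n E d], [Y → .], [Y' → . Y] }  — shift, reduce
  I1: { [Y' → Y .] }  — accept
  I2: { [E → . E d n], [E → . Y T Y], [Y → . n E d], [Y → .], [Y → n . E d] }  — shift, reduce
  I3: { [E → E . d n], [Y → n E . d] }  — shift
  I4: { [E → Y . T Y], [T → . g Y], [T → . n], [T → . x] }  — shift
  I5: { [E → Y T . Y], [Y → . n E d], [Y → .] }  — shift, reduce
  I6: { [T → g . Y], [Y → . n E d], [Y → .] }  — shift, reduce
  I7: { [T → n .] }  — reduce
  I8: { [T → x .] }  — reduce
  I9: { [T → g Y .] }  — reduce
  I10: { [E → Y T Y .] }  — reduce
  I11: { [E → E d . n], [Y → n E d .] }  — shift, reduce
  I12: { [E → E d n .] }  — reduce

Conflict in state I0:
  Shift-reduce conflict between [Y → .] and [Y → . n E d]
So the grammar is NOT LR(0).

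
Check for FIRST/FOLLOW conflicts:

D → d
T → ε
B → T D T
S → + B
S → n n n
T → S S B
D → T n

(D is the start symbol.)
A FIRST/FOLLOW conflict occurs when a non-terminal N has a nullable alternative N → β (β ⇒* ε) and another alternative N → α with FIRST(α) ∩ FOLLOW(N) ≠ ∅: on such a lookahead the parser cannot decide between expanding α and letting N vanish via β.

Nullable non-terminals: T.
FIRST sets used below: FIRST(S) = { '+', 'n' }

T: nullable alternative(s) T → ε; FOLLOW(T) = { '+', 'd', 'n' }
  T → ε: FIRST \ {ε} = { } — this is the only nullable alternative, skip
  T → S S B: FIRST \ {ε} = { '+', 'n' } — overlaps FOLLOW(T) on { '+', 'n' }: CONFLICT

B, D, S have no nullable alternative, so no FIRST/FOLLOW check is needed there.

So the grammar has 1 FIRST/FOLLOW conflict (marked CONFLICT above).

Answer: Yes. T → S S B with FOLLOW(T) on { '+', 'n' }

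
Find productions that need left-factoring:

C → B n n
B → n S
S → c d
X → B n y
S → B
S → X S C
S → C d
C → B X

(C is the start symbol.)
Yes, C has productions with common prefix 'B'

Left-factoring is needed when two productions for the same non-terminal
share a common prefix on the right-hand side.

Productions for C:
  C → B n n
  C → B X
Productions for S:
  S → c d
  S → B
  S → X S C
  S → C d

Found common prefix 'B' in productions for C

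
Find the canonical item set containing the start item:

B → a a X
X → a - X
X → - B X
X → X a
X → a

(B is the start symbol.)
First, augment the grammar with B' → B
I₀ = CLOSURE({ [B' → . B] }):
  [B' → . B] has the dot before B: add [B → . a a X]
No further items can be added.

I₀ = { [B → . a a X], [B' → . B] }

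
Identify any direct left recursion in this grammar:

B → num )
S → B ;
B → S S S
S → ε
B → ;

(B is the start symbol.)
No direct left recursion

Direct left recursion occurs when N → N α for some non-terminal N (the right-hand side begins with the left-hand side itself).

B → num ): starts with num
S → B ;: starts with B
B → S S S: starts with S
S → ε: starts with ε
B → ;: starts with ';'

No direct left recursion found.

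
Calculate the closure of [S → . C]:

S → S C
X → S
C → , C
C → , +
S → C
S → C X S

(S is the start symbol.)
{ [C → . , +], [C → . , C], [S → . C] }

To compute CLOSURE, for each item [A → α.Bβ] where B is a non-terminal, add [B → .γ] for all productions B → γ; repeat for the newly added items until nothing changes.

Start with: [S → . C]
  [S → . C] has the dot before C: add [C → . , C], [C → . , +]
No further items can be added.

CLOSURE = { [C → . , +], [C → . , C], [S → . C] }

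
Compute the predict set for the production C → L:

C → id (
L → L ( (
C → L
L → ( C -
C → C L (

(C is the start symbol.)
PREDICT(C → L) = (FIRST(RHS) \ {ε}) ∪ (FOLLOW(C) if ε ∈ FIRST(RHS), i.e. RHS ⇒* ε)
FIRST(L) = { '(' }
FIRST(L) = { '(' }
ε ∉ FIRST(L), so FOLLOW(C) is not added.
PREDICT(C → L) = { '(' }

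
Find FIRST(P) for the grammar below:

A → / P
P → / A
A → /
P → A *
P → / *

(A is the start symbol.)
FIRST sets of the other non-terminals involved (by the same procedure, iterated to a fixed point):
  FIRST(A) = { '/' }

From P → / A:
  - '/' is a terminal: add '/' and stop
From P → A *:
  - A is a non-terminal: add FIRST(A) \ {ε} = { '/' }
    A is not nullable, so stop
From P → / *:
  - '/' is a terminal: add '/' and stop

Collecting: FIRST(P) = { '/' }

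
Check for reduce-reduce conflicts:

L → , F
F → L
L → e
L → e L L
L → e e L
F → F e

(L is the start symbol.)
No reduce-reduce conflicts

A reduce-reduce conflict occurs when an LR(0) state has two complete items [A → α .] and [B → β .] — both call for a reduction, and with no lookahead the parser cannot choose between them.

Augment with L' → L and build the canonical LR(0) collection (I0 = CLOSURE({[L' → . L]}), then GOTO on every symbol after a dot until no new states appear). It has 11 states:
  I0: { [L → . , F], [L → . e L L], [L → . e e L], [L → . e], [L' → . L] }  — shift
  I1: { [F → . F e], [F → . L], [L → , . F], [L → . , F], [L → . e L L], [L → . e e L], [L → . e] }  — shift
  I2: { [L' → L .] }  — accept
  I3: { [L → . , F], [L → . e L L], [L → . e e L], [L → . e], [L → e . L L], [L → e . e L], [L → e .] }  — shift, reduce
  I4: { [L → . , F], [L → . e L L], [L → . e e L], [L → . e], [L → e L . L] }  — shift
  I5: { [L → . , F], [L → . e L L], [L → . e e L], [L → . e], [L → e . L L], [L → e . e L], [L → e .], [L → e e . L] }  — shift, reduce
  I6: { [L → . , F], [L → . e L L], [L → . e e L], [L → . e], [L → e L . L], [L → e e L .] }  — shift, reduce
  I7: { [L → e L L .] }  — reduce
  I8: { [F → F . e], [L → , F .] }  — shift, reduce
  I9: { [F → L .] }  — reduce
  I10: { [F → F e .] }  — reduce

No state contains more than one complete item.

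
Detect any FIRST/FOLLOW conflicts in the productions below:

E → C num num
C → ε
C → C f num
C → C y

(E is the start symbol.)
A FIRST/FOLLOW conflict occurs when a non-terminal N has a nullable alternative N → β (β ⇒* ε) and another alternative N → α with FIRST(α) ∩ FOLLOW(N) ≠ ∅: on such a lookahead the parser cannot decide between expanding α and letting N vanish via β.

Nullable non-terminals: C.
FIRST sets used below: FIRST(C) = { 'f', 'y', ε }

C: nullable alternative(s) C → ε; FOLLOW(C) = { 'f', 'num', 'y' }
  C → ε: FIRST \ {ε} = { } — this is the only nullable alternative, skip
  C → C f num: FIRST \ {ε} = { 'f', 'y' } — overlaps FOLLOW(C) on { 'f', 'y' }: CONFLICT
  C → C y: FIRST \ {ε} = { 'f', 'y' } — overlaps FOLLOW(C) on { 'f', 'y' }: CONFLICT

E has no nullable alternative, so no FIRST/FOLLOW check is needed there.

So the grammar has 2 FIRST/FOLLOW conflicts (marked CONFLICT above).

Answer: Yes. C → C f num with FOLLOW(C) on { 'f', 'y' }; C → C y with FOLLOW(C) on { 'f', 'y' }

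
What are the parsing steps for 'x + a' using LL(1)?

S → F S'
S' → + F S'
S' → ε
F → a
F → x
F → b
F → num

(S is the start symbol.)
LL(1) parsing maintains a stack (initially the start symbol over $) and the input. At each step: if the stack top is a terminal, match it against the current input token; if it is a non-terminal N, replace it with the RHS of M[N, lookahead] (the unique production whose predict set contains the lookahead).

Stack is shown with the top on the left.

Stack     Input    Action
-------------------------
S $       x + a $  output S → F S'
F S' $    x + a $  output F → x
x S' $    x + a $  match 'x'
S' $      + a $    output S' → + F S'
+ F S' $  + a $    match '+'
F S' $    a $      output F → a
a S' $    a $      match 'a'
S' $      $        output S' → ε
$         $        accept

The string is accepted.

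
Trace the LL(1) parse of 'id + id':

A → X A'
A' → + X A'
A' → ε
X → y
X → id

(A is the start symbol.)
Stack is shown with the top on the left.

Stack     Input      Action
---------------------------
A $       id + id $  output A → X A'
X A' $    id + id $  output X → id
id A' $   id + id $  match 'id'
A' $      + id $     output A' → + X A'
+ X A' $  + id $     match '+'
X A' $    id $       output X → id
id A' $   id $       match 'id'
A' $      $          output A' → ε
$         $          accept

The string is accepted.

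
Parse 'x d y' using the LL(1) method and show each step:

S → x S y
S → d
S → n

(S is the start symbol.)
Stack is shown with the top on the left.

Stack    Input    Action
------------------------
S $      x d y $  output S → x S y
x S y $  x d y $  match 'x'
S y $    d y $    output S → d
d y $    d y $    match 'd'
y $      y $      match 'y'
$        $        accept

The string is accepted.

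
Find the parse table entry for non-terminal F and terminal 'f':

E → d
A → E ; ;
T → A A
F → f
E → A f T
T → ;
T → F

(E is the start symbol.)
F → f

To find M[F, 'f'], we find productions for F where 'f' is in the predict set (PREDICT(N → α) = (FIRST(α) \ {ε}) ∪ (FOLLOW(N) if α ⇒* ε)).

F → f: PREDICT = { 'f' }
  'f' is in predict set, so this production goes in M[F, 'f']

M[F, 'f'] = F → f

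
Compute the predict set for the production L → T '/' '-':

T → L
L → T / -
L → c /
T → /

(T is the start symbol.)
PREDICT(L → T '/' '-') = (FIRST(RHS) \ {ε}) ∪ (FOLLOW(L) if ε ∈ FIRST(RHS), i.e. RHS ⇒* ε)
FIRST(T) = { '/', 'c' }
FIRST(T '/' '-') = { '/', 'c' }
ε ∉ FIRST(T '/' '-'), so FOLLOW(L) is not added.
PREDICT(L → T '/' '-') = { '/', 'c' }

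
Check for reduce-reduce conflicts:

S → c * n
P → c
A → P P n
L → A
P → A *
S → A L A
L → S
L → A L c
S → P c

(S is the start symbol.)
Yes — I9: [P → c .] vs [S → P c .]; I19: [L → A L c .] vs [P → c .]

Augment with S' → S and build the canonical LR(0) collection (I0 = CLOSURE({[S' → . S]}), then GOTO on every symbol after a dot until no new states appear). It has 20 states:
  I0: { [A → . P P n], [P → . A *], [P → . c], [S → . A L A], [S → . P c], [S → . c * n], [S' → . S] }  — shift
  I1: { [A → . P P n], [L → . A L c], [L → . A], [L → . S], [P → . A *], [P → . c], [P → A . *], [S → . A L A], [S → . P c], [S → . c * n], [S → A . L A] }  — shift
  I2: { [A → . P P n], [A → P . P n], [P → . A *], [P → . c], [S → P . c] }  — shift
  I3: { [S' → S .] }  — accept
  I4: { [P → c .], [S → c . * n] }  — shift, reduce
  I5: { [S → c * . n] }  — shift
  I6: { [S → c * n .] }  — reduce
  I7: { [P → A . *] }  — shift
  I8: { [A → . P P n], [A → P . P n], [A → P P . n], [P → . A *], [P → . c] }  — shift
  I9: { [P → c .], [S → P c .] }  — 2 reduces
  I10: { [P → c .] }  — reduce
  I11: { [A → P P n .] }  — reduce
  I12: { [P → A * .] }  — reduce
  I13: { [A → . P P n], [L → . A L c], [L → . A], [L → . S], [L → A . L c], [L → A .], [P → . A *], [P → . c], [P → A . *], [S → . A L A], [S → . P c], [S → . c * n], [S → A . L A] }  — shift, reduce
  I14: { [A → . P P n], [P → . A *], [P → . c], [S → A L . A] }  — shift
  I15: { [L → S .] }  — reduce
  I16: { [P → A . *], [S → A L A .] }  — shift, reduce
  I17: { [A → . P P n], [A → P . P n], [P → . A *], [P → . c] }  — shift
  I18: { [A → . P P n], [L → A L . c], [P → . A *], [P → . c], [S → A L . A] }  — shift
  I19: { [L → A L c .], [P → c .] }  — 2 reduces

I9 contains complete items [P → c .], [S → P c .] — reduce-reduce conflict.
I19 contains complete items [L → A L c .], [P → c .] — reduce-reduce conflict.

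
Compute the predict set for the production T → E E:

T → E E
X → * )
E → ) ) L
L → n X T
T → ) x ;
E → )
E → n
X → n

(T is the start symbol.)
{ ')', 'n' }

PREDICT(T → E E) = (FIRST(RHS) \ {ε}) ∪ (FOLLOW(T) if ε ∈ FIRST(RHS), i.e. RHS ⇒* ε)
FIRST(E) = { ')', 'n' }
FIRST(E E) = { ')', 'n' }
ε ∉ FIRST(E E), so FOLLOW(T) is not added.
PREDICT(T → E E) = { ')', 'n' }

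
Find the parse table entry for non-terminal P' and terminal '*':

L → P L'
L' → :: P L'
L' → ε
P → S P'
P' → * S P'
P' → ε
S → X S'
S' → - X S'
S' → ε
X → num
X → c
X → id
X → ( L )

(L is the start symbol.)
P' → * S P'

To find M[P', '*'], we find productions for P' where '*' is in the predict set (PREDICT(N → α) = (FIRST(α) \ {ε}) ∪ (FOLLOW(N) if α ⇒* ε)).

Relevant sets:
  FOLLOW(P') = { $, ')', '::' }

P' → * S P': PREDICT = { '*' }
  '*' is in predict set, so this production goes in M[P', '*']
P' → ε: PREDICT = { $, ')', '::' }

M[P', '*'] = P' → * S P'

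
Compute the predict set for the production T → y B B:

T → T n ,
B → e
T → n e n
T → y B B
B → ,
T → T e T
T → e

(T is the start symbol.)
{ 'y' }

PREDICT(T → y B B) = (FIRST(RHS) \ {ε}) ∪ (FOLLOW(T) if ε ∈ FIRST(RHS), i.e. RHS ⇒* ε)
FIRST(y B B) = { 'y' }
ε ∉ FIRST(y B B), so FOLLOW(T) is not added.
PREDICT(T → y B B) = { 'y' }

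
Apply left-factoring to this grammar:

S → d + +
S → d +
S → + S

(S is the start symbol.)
S → d + S'
S' → +
S' → ε
S → + S

Left-factoring transforms A → αβ₁ | αβ₂ into A → αA' and A' → β₁ | β₂
(α is the longest common prefix among the alternatives). Repeat until
no nonterminal has two alternatives with a common prefix.

Round 1: S has alternatives sharing prefix 'd +'. Introduce S': S → d + S'
  Add: S' → +
  Add: S' → ε

No remaining common prefixes — done.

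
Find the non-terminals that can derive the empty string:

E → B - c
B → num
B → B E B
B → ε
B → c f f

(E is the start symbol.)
{ 'B' }

A non-terminal is nullable if it can derive ε (the empty string): either it has an ε-production, or it has a production whose right-hand side consists entirely of nullable non-terminals.

ε-productions: B → ε
So B is immediately nullable.
No further non-terminal can be added: every production for the remaining non-terminals contains a terminal or a non-nullable non-terminal.
Nullable = { 'B' }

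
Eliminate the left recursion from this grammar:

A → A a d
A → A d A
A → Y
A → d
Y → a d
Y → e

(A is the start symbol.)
A → Y A'
A → d A'
A' → a d A'
A' → d A A'
A' → ε
Y → a d
Y → e

A is directly left-recursive. The standard transformation for
  A → A α₁ | ... | A α_m | β₁ | ... | β_n
is
  A  → β₁ A' | ... | β_n A'
  A' → α₁ A' | ... | α_m A' | ε

A → Y becomes A → Y A'
A → d becomes A → d A'
A → A a d becomes A' → a d A'
A → A d A becomes A' → d A A'
Add A' → ε

Productions for other non-terminals are unchanged:
  Y → a d
  Y → e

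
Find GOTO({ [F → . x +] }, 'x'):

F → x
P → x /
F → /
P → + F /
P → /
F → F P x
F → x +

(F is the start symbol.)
{ [F → x . +] }

GOTO(I, 'x') = CLOSURE({ [A → αX.β] : [A → α.Xβ] ∈ I, X = 'x' })

Items with dot before 'x', with the dot advanced:
  [F → . x +] → [F → x . +]
Closure adds nothing (no advanced item has the dot before a non-terminal).

GOTO = { [F → x . +] }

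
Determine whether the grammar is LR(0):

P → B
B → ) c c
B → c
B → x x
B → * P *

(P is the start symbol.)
Yes, the grammar is LR(0)

A grammar is LR(0) if no state in the canonical LR(0) collection has:
  - both a shift item (dot before a terminal) and a complete item (shift-reduce conflict), or
  - two or more complete items (reduce-reduce conflict; the accept item [P' → P .] counts as a complete item here).

Augment with P' → P and build the canonical LR(0) collection (I0 = CLOSURE({[P' → . P]}), then GOTO on every symbol after a dot until no new states appear). It has 12 states:
  I0: { [B → . ) c c], [B → . * P *], [B → . c], [B → . x x], [P → . B], [P' → . P] }  — shift
  I1: { [B → ) . c c] }  — shift
  I2: { [B → * . P *], [B → . ) c c], [B → . * P *], [B → . c], [B → . x x], [P → . B] }  — shift
  I3: { [P → B .] }  — reduce
  I4: { [P' → P .] }  — accept
  I5: { [B → c .] }  — reduce
  I6: { [B → x . x] }  — shift
  I7: { [B → x x .] }  — reduce
  I8: { [B → * P . *] }  — shift
  I9: { [B → * P * .] }  — reduce
  I10: { [B → ) c . c] }  — shift
  I11: { [B → ) c c .] }  — reduce

Every state is either a pure shift/goto state or contains exactly one complete item and nothing to shift — no conflicts. The grammar is LR(0).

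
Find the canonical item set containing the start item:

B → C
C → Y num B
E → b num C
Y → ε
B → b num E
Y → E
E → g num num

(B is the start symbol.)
First, augment the grammar with B' → B
I₀ = CLOSURE({ [B' → . B] }):
  [B' → . B] has the dot before B: add [B → . C], [B → . b num E]
  [B → . C] has the dot before C: add [C → . Y num B]
  [C → . Y num B] has the dot before Y: add [Y → .], [Y → . E]
  [Y → . E] has the dot before E: add [E → . b num C], [E → . g num num]
No further items can be added.

I₀ = { [B → . C], [B → . b num E], [B' → . B], [C → . Y num B], [E → . b num C], [E → . g num num], [Y → . E], [Y → .] }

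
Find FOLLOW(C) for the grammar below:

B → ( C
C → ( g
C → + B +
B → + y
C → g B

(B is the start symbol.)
To compute FOLLOW(C), find every occurrence of C on a right-hand side N → α C β: add FIRST(β) \ {ε}, and if β is empty or nullable also add FOLLOW(N). Iterate to a fixed point.

In B → ( C: C is at the end, add FOLLOW(B)

The FOLLOW sets referred to above (computed the same way, to a fixed point):
  FOLLOW(B) = { $, '+' }

Taking the union: FOLLOW(C) = { $, '+' }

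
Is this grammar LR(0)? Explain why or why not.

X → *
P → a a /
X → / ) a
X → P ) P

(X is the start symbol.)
Augment with X' → X and build the canonical LR(0) collection (I0 = CLOSURE({[X' → . X]}), then GOTO on every symbol after a dot until no new states appear). It has 12 states:
  I0: { [P → . a a /], [X → . *], [X → . / ) a], [X → . P ) P], [X' → . X] }  — shift
  I1: { [X → * .] }  — reduce
  I2: { [X → / . ) a] }  — shift
  I3: { [X → P . ) P] }  — shift
  I4: { [X' → X .] }  — accept
  I5: { [P → a . a /] }  — shift
  I6: { [P → a a . /] }  — shift
  I7: { [P → a a / .] }  — reduce
  I8: { [P → . a a /], [X → P ) . P] }  — shift
  I9: { [X → P ) P .] }  — reduce
  I10: { [X → / ) . a] }  — shift
  I11: { [X → / ) a .] }  — reduce

Every state is either a pure shift/goto state or contains exactly one complete item and nothing to shift — no conflicts. The grammar is LR(0).

Answer: Yes, the grammar is LR(0)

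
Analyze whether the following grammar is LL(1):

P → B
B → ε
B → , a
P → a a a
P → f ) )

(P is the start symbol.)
Yes, the grammar is LL(1).

A grammar is LL(1) if for each non-terminal N with multiple productions, the predict sets of those productions are pairwise disjoint, where PREDICT(N → α) = (FIRST(α) \ {ε}) ∪ (FOLLOW(N) if α ⇒* ε).

Relevant sets:
  FIRST(B) = { ',', ε }
  FOLLOW(P) = { $ }
  FOLLOW(B) = { $ }

For P:
  PREDICT(P → B) = { $, ',' }
  PREDICT(P → a a a) = { 'a' }
  PREDICT(P → f ')' ')') = { 'f' }
For B:
  PREDICT(B → ε) = { $ }
  PREDICT(B → ',' a) = { ',' }

All predict sets are disjoint. The grammar IS LL(1).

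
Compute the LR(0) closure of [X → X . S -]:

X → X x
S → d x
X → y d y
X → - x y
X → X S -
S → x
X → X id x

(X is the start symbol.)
Start with: [X → X . S -]
  [X → X . S -] has the dot before S: add [S → . d x], [S → . x]
No further items can be added.

CLOSURE = { [S → . d x], [S → . x], [X → X . S -] }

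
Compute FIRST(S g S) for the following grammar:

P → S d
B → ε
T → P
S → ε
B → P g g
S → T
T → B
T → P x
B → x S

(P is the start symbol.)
FIRST sets of the non-terminals involved (from the grammar, by fixed-point iteration):
  FIRST(S) = { 'd', 'x', ε }

To compute FIRST(S g S), process the symbols left to right:
Symbol S is a non-terminal. Add FIRST(S) \ {ε} = { 'd', 'x' }
S is nullable (ε ∈ FIRST(S)), continue to the next symbol.
Symbol g is a terminal. Add 'g' and stop.
FIRST(S g S) = { 'd', 'g', 'x' }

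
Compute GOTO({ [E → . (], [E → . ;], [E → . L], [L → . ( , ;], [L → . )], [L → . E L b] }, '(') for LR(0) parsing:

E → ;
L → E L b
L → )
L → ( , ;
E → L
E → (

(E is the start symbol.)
{ [E → ( .], [L → ( . , ;] }

GOTO(I, '(') = CLOSURE({ [A → αX.β] : [A → α.Xβ] ∈ I, X = '(' })

Items with dot before '(', with the dot advanced:
  [E → . (] → [E → ( .]
  [L → . ( , ;] → [L → ( . , ;]
Closure adds nothing (no advanced item has the dot before a non-terminal).

GOTO = { [E → ( .], [L → ( . , ;] }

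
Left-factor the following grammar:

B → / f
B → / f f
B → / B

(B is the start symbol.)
Left-factoring transforms A → αβ₁ | αβ₂ into A → αA' and A' → β₁ | β₂
(α is the longest common prefix among the alternatives). Repeat until
no nonterminal has two alternatives with a common prefix.

Round 1: B has alternatives sharing prefix '/'. Introduce B': B → / B'
  Add: B' → f
  Add: B' → f f
  Add: B' → B

Round 2: B' has alternatives sharing prefix 'f'. Introduce B'': B' → f B''
  Add: B'' → ε
  Add: B'' → f

No remaining common prefixes — done.

Resulting grammar:
B → / B'
B' → f B''
B'' → ε
B'' → f
B' → B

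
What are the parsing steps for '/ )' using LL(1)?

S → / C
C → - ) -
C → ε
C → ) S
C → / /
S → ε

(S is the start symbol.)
LL(1) parsing maintains a stack (initially the start symbol over $) and the input. At each step: if the stack top is a terminal, match it against the current input token; if it is a non-terminal N, replace it with the RHS of M[N, lookahead] (the unique production whose predict set contains the lookahead).

Stack is shown with the top on the left.

Stack  Input  Action
--------------------
S $    / ) $  output S → / C
/ C $  / ) $  match '/'
C $    ) $    output C → ) S
) S $  ) $    match ')'
S $    $      output S → ε
$      $      accept

The string is accepted.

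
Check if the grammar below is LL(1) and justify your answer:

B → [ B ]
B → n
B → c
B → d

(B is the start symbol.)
Yes, the grammar is LL(1).

For B:
  PREDICT(B → '[' B ']') = { '[' }
  PREDICT(B → n) = { 'n' }
  PREDICT(B → c) = { 'c' }
  PREDICT(B → d) = { 'd' }

All predict sets are disjoint. The grammar IS LL(1).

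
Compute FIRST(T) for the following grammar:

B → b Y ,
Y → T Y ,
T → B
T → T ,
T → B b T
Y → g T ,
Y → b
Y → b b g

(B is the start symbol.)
FIRST sets of the other non-terminals involved (by the same procedure, iterated to a fixed point):
  FIRST(B) = { 'b' }

From T → B:
  - B is a non-terminal: add FIRST(B) \ {ε} = { 'b' }
    B is not nullable, so stop
From T → T ,:
  - T is the symbol being defined: contributes nothing new
    T is not nullable, so stop
From T → B b T:
  - B is a non-terminal: add FIRST(B) \ {ε} = { 'b' }
    B is not nullable, so stop

Collecting: FIRST(T) = { 'b' }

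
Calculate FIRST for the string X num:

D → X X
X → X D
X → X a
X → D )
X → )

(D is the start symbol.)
FIRST sets of the non-terminals involved (from the grammar, by fixed-point iteration):
  FIRST(X) = { ')' }

To compute FIRST(X num), process the symbols left to right:
Symbol X is a non-terminal. Add FIRST(X) \ {ε} = { ')' }
X is not nullable (ε ∉ FIRST(X)), so stop here.
FIRST(X num) = { ')' }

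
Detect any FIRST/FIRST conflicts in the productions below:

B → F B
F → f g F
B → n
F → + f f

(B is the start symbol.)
No FIRST/FIRST conflicts.

FIRST sets of the non-terminals at (or reachable through a nullable prefix from) the front of some alternative:
  FIRST(F) = { '+', 'f' }

Productions for B:
  B → F B: FIRST = { '+', 'f' }
  B → n: FIRST = { 'n' }
Productions for F:
  F → f g F: FIRST = { 'f' }
  F → + f f: FIRST = { '+' }

All alternatives of each non-terminal have pairwise disjoint FIRST sets.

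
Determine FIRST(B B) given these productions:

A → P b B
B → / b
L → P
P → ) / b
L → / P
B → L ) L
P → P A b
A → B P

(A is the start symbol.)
FIRST sets of the non-terminals involved (from the grammar, by fixed-point iteration):
  FIRST(B) = { ')', '/' }

To compute FIRST(B B), process the symbols left to right:
Symbol B is a non-terminal. Add FIRST(B) \ {ε} = { ')', '/' }
B is not nullable (ε ∉ FIRST(B)), so stop here.
FIRST(B B) = { ')', '/' }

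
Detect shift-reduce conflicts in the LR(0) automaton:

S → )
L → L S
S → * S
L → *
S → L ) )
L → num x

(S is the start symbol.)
Yes — I2: [L → * .] vs [L → . *]; I7: [S → ) .] vs [S → L ) . )]

A shift-reduce conflict occurs when an LR(0) state has both:
  - a complete (reduce) item [A → α .] (dot at the end), and
  - a shift item [B → β . c γ] (dot before a terminal).

Augment with S' → S and build the canonical LR(0) collection (I0 = CLOSURE({[S' → . S]}), then GOTO on every symbol after a dot until no new states appear). It has 11 states:
  I0: { [L → . *], [L → . L S], [L → . num x], [S → . )], [S → . * S], [S → . L ) )], [S' → . S] }  — shift
  I1: { [S → ) .] }  — reduce
  I2: { [L → * .], [L → . *], [L → . L S], [L → . num x], [S → * . S], [S → . )], [S → . * S], [S → . L ) )] }  — shift, reduce
  I3: { [L → . *], [L → . L S], [L → . num x], [L → L . S], [S → . )], [S → . * S], [S → . L ) )], [S → L . ) )] }  — shift
  I4: { [S' → S .] }  — accept
  I5: { [L → num . x] }  — shift
  I6: { [L → num x .] }  — reduce
  I7: { [S → ) .], [S → L ) . )] }  — shift, reduce
  I8: { [L → L S .] }  — reduce
  I9: { [S → L ) ) .] }  — reduce
  I10: { [S → * S .] }  — reduce

I2 contains reduce item [L → * .] and shift items [L → . *], [L → . num x], [S → . )], [S → . * S] — shift-reduce conflict.
I7 contains reduce item [S → ) .] and shift item [S → L ) . )] — shift-reduce conflict.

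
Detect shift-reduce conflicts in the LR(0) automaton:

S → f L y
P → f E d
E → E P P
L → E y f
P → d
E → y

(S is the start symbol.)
No shift-reduce conflicts

Augment with S' → S and build the canonical LR(0) collection (I0 = CLOSURE({[S' → . S]}), then GOTO on every symbol after a dot until no new states appear). It has 15 states:
  I0: { [S → . f L y], [S' → . S] }  — shift
  I1: { [S' → S .] }  — accept
  I2: { [E → . E P P], [E → . y], [L → . E y f], [S → f . L y] }  — shift
  I3: { [E → E . P P], [L → E . y f], [P → . d], [P → . f E d] }  — shift
  I4: { [S → f L . y] }  — shift
  I5: { [E → y .] }  — reduce
  I6: { [S → f L y .] }  — reduce
  I7: { [E → E P . P], [P → . d], [P → . f E d] }  — shift
  I8: { [P → d .] }  — reduce
  I9: { [E → . E P P], [E → . y], [P → f . E d] }  — shift
  I10: { [L → E y . f] }  — shift
  I11: { [L → E y f .] }  — reduce
  I12: { [E → E . P P], [P → . d], [P → . f E d], [P → f E . d] }  — shift
  I13: { [P → d .], [P → f E d .] }  — 2 reduces
  I14: { [E → E P P .] }  — reduce

No state contains both a complete item and a shift item.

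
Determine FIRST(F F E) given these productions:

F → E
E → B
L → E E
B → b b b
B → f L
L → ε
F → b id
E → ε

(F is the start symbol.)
FIRST sets of the non-terminals involved (from the grammar, by fixed-point iteration):
  FIRST(F) = { 'b', 'f', ε }
  FIRST(E) = { 'b', 'f', ε }

To compute FIRST(F F E), process the symbols left to right:
Symbol F is a non-terminal. Add FIRST(F) \ {ε} = { 'b', 'f' }
F is nullable (ε ∈ FIRST(F)), continue to the next symbol.
Symbol F is a non-terminal. Add FIRST(F) \ {ε} = { 'b', 'f' }
F is nullable (ε ∈ FIRST(F)), continue to the next symbol.
Symbol E is a non-terminal. Add FIRST(E) \ {ε} = { 'b', 'f' }
E is nullable (ε ∈ FIRST(E)), continue to the next symbol.
All symbols are nullable, so ε is in the result.
FIRST(F F E) = { 'b', 'f', ε }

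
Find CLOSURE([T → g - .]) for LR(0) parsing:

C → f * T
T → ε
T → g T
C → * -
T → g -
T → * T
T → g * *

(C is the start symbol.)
{ [T → g - .] }

Start with: [T → g - .]
The dot is at the end, so nothing is added.

CLOSURE = { [T → g - .] }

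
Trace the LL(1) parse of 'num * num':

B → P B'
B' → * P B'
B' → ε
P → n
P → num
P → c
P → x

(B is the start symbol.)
Stack is shown with the top on the left.

Stack     Input        Action
-----------------------------
B $       num * num $  output B → P B'
P B' $    num * num $  output P → num
num B' $  num * num $  match 'num'
B' $      * num $      output B' → * P B'
* P B' $  * num $      match '*'
P B' $    num $        output P → num
num B' $  num $        match 'num'
B' $      $            output B' → ε
$         $            accept

The string is accepted.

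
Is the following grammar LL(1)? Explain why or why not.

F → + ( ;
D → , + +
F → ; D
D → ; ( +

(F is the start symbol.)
Yes, the grammar is LL(1).

For F:
  PREDICT(F → '+' '(' ';') = { '+' }
  PREDICT(F → ';' D) = { ';' }
For D:
  PREDICT(D → ',' '+' '+') = { ',' }
  PREDICT(D → ';' '(' '+') = { ';' }

All predict sets are disjoint. The grammar IS LL(1).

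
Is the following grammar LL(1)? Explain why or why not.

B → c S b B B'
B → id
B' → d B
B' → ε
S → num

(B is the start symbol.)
No. Predict set conflict for B': { 'd' }

Relevant sets:
  FOLLOW(B') = { $, 'd' }

For B:
  PREDICT(B → c S b B B') = { 'c' }
  PREDICT(B → id) = { 'id' }
For B':
  PREDICT(B' → d B) = { 'd' }
  PREDICT(B' → ε) = { $, 'd' }
S has a single production, so nothing to check there.

Conflict found: Predict set conflict for B': { 'd' }
The grammar is NOT LL(1).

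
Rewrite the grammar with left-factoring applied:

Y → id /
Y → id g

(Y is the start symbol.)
Left-factoring transforms A → αβ₁ | αβ₂ into A → αA' and A' → β₁ | β₂
(α is the longest common prefix among the alternatives). Repeat until
no nonterminal has two alternatives with a common prefix.

Round 1: Y has alternatives sharing prefix 'id'. Introduce Y': Y → id Y'
  Add: Y' → /
  Add: Y' → g

No remaining common prefixes — done.

Resulting grammar:
Y → id Y'
Y' → /
Y' → g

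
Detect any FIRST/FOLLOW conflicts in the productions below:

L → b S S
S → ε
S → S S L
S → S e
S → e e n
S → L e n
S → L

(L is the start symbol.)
A FIRST/FOLLOW conflict occurs when a non-terminal N has a nullable alternative N → β (β ⇒* ε) and another alternative N → α with FIRST(α) ∩ FOLLOW(N) ≠ ∅: on such a lookahead the parser cannot decide between expanding α and letting N vanish via β.

Nullable non-terminals: S.
FIRST sets used below: FIRST(S) = { 'b', 'e', ε }, FIRST(L) = { 'b' }

S: nullable alternative(s) S → ε; FOLLOW(S) = { $, 'b', 'e' }
  S → ε: FIRST \ {ε} = { } — this is the only nullable alternative, skip
  S → S S L: FIRST \ {ε} = { 'b', 'e' } — overlaps FOLLOW(S) on { 'b', 'e' }: CONFLICT
  S → S e: FIRST \ {ε} = { 'b', 'e' } — overlaps FOLLOW(S) on { 'b', 'e' }: CONFLICT
  S → e e n: FIRST \ {ε} = { 'e' } — overlaps FOLLOW(S) on { 'e' }: CONFLICT
  S → L e n: FIRST \ {ε} = { 'b' } — overlaps FOLLOW(S) on { 'b' }: CONFLICT
  S → L: FIRST \ {ε} = { 'b' } — overlaps FOLLOW(S) on { 'b' }: CONFLICT

L has no nullable alternative, so no FIRST/FOLLOW check is needed there.

So the grammar has 5 FIRST/FOLLOW conflicts (marked CONFLICT above).

Answer: Yes. S → S S L with FOLLOW(S) on { 'b', 'e' }; S → S e with FOLLOW(S) on { 'b', 'e' }; S → e e n with FOLLOW(S) on { 'e' }; S → L e n with FOLLOW(S) on { 'b' }; S → L with FOLLOW(S) on { 'b' }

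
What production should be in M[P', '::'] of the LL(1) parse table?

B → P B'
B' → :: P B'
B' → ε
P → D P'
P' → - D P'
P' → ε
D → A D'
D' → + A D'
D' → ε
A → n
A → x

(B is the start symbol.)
To find M[P', '::'], we find productions for P' where '::' is in the predict set (PREDICT(N → α) = (FIRST(α) \ {ε}) ∪ (FOLLOW(N) if α ⇒* ε)).

Relevant sets:
  FOLLOW(P') = { $, '::' }

P' → - D P': PREDICT = { '-' }
P' → ε: PREDICT = { $, '::' }
  '::' is in predict set, so this production goes in M[P', '::']

M[P', '::'] = P' → ε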